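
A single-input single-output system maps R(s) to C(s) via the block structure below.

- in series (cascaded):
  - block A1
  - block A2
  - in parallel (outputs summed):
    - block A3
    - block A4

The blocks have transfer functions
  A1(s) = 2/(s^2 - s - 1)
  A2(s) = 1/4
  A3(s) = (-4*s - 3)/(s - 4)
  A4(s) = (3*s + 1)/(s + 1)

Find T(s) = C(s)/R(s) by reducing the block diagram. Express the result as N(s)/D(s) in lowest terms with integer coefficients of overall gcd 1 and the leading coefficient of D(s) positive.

Answer: (-s^2 - 18*s - 7)/(2*s^4 - 8*s^3 - 4*s^2 + 14*s + 8)

Working:
1. sum the parallel branches A3, A4; result (-s^2 - 18*s - 7)/(s^2 - 3*s - 4)
2. reduce the series chain A1, A2, (A3+A4): this yields T(s), and no further normalization is needed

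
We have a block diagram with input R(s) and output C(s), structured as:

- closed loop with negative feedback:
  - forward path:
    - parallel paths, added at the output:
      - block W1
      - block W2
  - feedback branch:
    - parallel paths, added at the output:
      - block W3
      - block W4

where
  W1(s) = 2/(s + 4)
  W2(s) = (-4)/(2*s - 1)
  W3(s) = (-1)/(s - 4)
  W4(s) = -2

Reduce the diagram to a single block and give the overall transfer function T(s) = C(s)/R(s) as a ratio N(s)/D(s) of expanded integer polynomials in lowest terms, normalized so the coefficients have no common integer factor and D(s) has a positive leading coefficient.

Step 1: reduce the parallel group W1, W2 = (-18)/(2*s^2 + 7*s - 4)
Step 2: add W3, W4 (parallel) = (7 - 2*s)/(s - 4)
Step 3: close the feedback loop around (W1+W2), (W3+W4); the result is T(s) itself (integer coefficients, no common factor, positive leading denominator coefficient)

Final answer: (72 - 18*s)/(2*s^3 - s^2 + 4*s - 110)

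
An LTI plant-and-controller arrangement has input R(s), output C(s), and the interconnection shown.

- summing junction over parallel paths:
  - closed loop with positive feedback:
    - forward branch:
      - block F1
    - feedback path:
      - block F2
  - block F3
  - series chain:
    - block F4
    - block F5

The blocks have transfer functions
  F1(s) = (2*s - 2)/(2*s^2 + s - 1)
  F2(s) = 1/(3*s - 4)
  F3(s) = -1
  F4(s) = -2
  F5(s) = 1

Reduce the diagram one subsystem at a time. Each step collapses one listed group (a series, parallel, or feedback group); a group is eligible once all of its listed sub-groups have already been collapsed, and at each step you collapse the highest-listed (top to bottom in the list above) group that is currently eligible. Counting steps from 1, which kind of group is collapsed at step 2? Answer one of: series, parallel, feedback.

[1] close the feedback loop around F1, F2
[2] series reduction of F4, F5
[3] sum the parallel branches [F1/(1-F1*F2)], F3, (F4*F5)
Step 2 collapses a series group.

Hence the answer: series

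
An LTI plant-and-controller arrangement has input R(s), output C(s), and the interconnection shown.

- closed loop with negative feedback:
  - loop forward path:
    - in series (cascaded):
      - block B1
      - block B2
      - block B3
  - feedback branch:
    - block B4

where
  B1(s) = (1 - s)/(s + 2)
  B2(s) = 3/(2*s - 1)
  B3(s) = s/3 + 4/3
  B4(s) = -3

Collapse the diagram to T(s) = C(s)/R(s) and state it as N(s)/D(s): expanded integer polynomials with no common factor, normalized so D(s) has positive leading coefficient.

[1] reduce the series chain B1, B2, B3: (-s^2 - 3*s + 4)/(2*s^2 + 3*s - 2)
[2] close the feedback loop around (B1*B2*B3), B4; the result is T(s) itself (integer coefficients, no common factor, positive leading denominator coefficient)

Therefore the answer is (-s^2 - 3*s + 4)/(5*s^2 + 12*s - 14).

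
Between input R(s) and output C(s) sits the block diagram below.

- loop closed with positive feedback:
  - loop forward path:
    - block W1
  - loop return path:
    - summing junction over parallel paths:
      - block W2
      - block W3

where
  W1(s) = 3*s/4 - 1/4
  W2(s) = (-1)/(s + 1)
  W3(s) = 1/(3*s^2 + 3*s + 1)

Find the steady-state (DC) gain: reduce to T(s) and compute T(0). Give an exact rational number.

First reduce the diagram to T(s).

[1] parallel reduction of W2, W3 gives (-3*s^2 - 2*s)/(3*s^3 + 6*s^2 + 4*s + 1)
[2] collapse the loop (W1 forward, (W2+W3) return) gives (9*s^4 + 15*s^3 + 6*s^2 - s - 1)/(21*s^3 + 27*s^2 + 14*s + 4)
Step 2 gives the overall T(s). Then T(0) = -1/4.

Answer: -1/4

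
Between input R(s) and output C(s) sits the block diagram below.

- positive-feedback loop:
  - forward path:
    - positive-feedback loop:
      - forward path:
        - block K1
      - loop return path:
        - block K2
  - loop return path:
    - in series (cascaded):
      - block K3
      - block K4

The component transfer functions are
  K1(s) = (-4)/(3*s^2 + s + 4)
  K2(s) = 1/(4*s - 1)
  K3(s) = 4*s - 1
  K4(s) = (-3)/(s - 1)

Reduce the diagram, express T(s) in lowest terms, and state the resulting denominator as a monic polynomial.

(1) feedback reduction of K1, K2 -> (4 - 16*s)/(12*s^3 + s^2 + 15*s)
(2) multiply K3, K4 (series) -> (3 - 12*s)/(s - 1)
(3) reduce the feedback loop with forward [K1/(1-K1*K2)] and return (K3*K4) -> (-16*s^2 + 20*s - 4)/(12*s^4 - 11*s^3 - 178*s^2 + 81*s - 12)
T(s) is the step-3 result (common factors already cancelled). Leading coefficient of the denominator: 12. Divide through by 12 for the monic polynomial.

Answer: s^4 - 11*s^3/12 - 89*s^2/6 + 27*s/4 - 1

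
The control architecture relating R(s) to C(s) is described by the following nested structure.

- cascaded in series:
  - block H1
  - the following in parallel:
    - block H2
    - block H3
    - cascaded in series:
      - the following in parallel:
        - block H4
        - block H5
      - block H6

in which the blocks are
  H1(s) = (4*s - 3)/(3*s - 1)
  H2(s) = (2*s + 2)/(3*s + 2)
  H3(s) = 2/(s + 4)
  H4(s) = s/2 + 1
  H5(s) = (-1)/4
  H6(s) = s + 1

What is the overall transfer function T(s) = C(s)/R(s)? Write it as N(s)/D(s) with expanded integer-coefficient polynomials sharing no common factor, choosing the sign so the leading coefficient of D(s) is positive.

Step 1: reduce the parallel group H4, H5 gives s/2 + 3/4
Step 2: multiply (H4+H5), H6 (series) gives s^2/2 + 5*s/4 + 3/4
Step 3: reduce the parallel group H2, H3, ((H4+H5)*H6) gives (6*s^4 + 43*s^3 + 103*s^2 + 146*s + 72)/(12*s^2 + 56*s + 32)
Step 4: combine H1, (H2+H3+((H4+H5)*H6)) in series, giving the overall T(s)

Therefore the answer is (24*s^5 + 154*s^4 + 283*s^3 + 275*s^2 - 150*s - 216)/(36*s^3 + 156*s^2 + 40*s - 32).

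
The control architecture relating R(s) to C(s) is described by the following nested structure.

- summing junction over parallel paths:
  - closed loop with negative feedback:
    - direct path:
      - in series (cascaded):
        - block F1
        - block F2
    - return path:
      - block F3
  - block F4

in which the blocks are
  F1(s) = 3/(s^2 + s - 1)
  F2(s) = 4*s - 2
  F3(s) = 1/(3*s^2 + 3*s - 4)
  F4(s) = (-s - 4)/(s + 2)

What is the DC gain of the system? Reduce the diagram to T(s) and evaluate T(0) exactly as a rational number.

First reduce the diagram to T(s).

Step 1 - reduce the series chain F1, F2 -> (12*s - 6)/(s^2 + s - 1)
Step 2 - feedback reduction of (F1*F2), F3 -> (36*s^3 + 18*s^2 - 66*s + 24)/(3*s^4 + 6*s^3 - 4*s^2 + 5*s - 2)
Step 3 - parallel reduction of [(F1*F2)/(1+(F1*F2)*F3)], F4 -> (-3*s^5 + 18*s^4 + 70*s^3 - 19*s^2 - 126*s + 56)/(3*s^5 + 12*s^4 + 8*s^3 - 3*s^2 + 8*s - 4)
That last expression is T(s); at s = 0 only the constant terms survive, so T(0) = 56/(-4) = -14.

Answer: -14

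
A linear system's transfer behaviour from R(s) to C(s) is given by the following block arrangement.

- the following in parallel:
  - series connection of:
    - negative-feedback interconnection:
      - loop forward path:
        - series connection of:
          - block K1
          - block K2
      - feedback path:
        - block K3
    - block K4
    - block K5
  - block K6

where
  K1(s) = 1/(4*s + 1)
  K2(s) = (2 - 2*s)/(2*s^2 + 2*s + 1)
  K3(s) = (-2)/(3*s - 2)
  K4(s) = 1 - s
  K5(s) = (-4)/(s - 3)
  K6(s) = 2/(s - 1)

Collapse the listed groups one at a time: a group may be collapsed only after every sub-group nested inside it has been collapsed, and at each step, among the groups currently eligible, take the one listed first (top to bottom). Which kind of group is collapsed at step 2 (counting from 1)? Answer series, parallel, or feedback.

Reducing step by step:

1. combine K1, K2 in series
2. reduce the feedback loop with forward (K1*K2) and return K3
3. multiply [(K1*K2)/(1+(K1*K2)*K3)], K4, K5 (series)
4. sum the parallel branches ([(K1*K2)/(1+(K1*K2)*K3)]*K4*K5), K6
So the answer for step 2 is feedback.

Answer: feedback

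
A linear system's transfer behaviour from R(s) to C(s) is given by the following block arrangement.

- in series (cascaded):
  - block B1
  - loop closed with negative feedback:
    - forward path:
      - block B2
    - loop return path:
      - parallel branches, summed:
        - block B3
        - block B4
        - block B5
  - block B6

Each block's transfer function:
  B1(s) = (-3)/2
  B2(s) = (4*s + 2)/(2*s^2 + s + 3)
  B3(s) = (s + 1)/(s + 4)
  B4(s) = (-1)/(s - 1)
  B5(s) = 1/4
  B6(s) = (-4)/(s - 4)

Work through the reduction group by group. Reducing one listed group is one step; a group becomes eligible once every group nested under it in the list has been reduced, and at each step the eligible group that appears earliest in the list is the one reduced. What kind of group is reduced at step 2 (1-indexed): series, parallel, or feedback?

[1] combine B3, B4, B5 in parallel
[2] feedback reduction of B2, (B3+B4+B5)
[3] combine B1, [B2/(1+B2*(B3+B4+B5))], B6 in series
Step 2 collapses a feedback group.

Therefore the answer is feedback.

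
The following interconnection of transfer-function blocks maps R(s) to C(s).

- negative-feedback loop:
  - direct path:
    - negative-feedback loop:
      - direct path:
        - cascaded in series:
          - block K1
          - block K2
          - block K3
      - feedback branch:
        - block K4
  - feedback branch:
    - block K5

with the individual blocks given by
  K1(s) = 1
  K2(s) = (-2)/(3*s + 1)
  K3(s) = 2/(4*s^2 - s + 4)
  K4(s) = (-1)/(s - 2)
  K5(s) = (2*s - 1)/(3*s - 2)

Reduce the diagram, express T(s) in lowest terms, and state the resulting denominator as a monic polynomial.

First reduce the diagram to T(s).

Step 1 - reduce the series chain K1, K2, K3, giving (-4)/(12*s^3 + s^2 + 11*s + 4)
Step 2 - reduce the feedback loop with forward (K1*K2*K3) and return K4, giving (8 - 4*s)/(12*s^4 - 23*s^3 + 9*s^2 - 18*s - 4)
Step 3 - collapse the loop ([(K1*K2*K3)/(1+(K1*K2*K3)*K4)] forward, K5 return), giving (-12*s^2 + 32*s - 16)/(36*s^5 - 93*s^4 + 73*s^3 - 80*s^2 + 44*s)
Step 3 gives the fully reduced T(s), with no common factor left to cancel. The denominator's leading coefficient is 36, so divide each of its coefficients by 36 to get the monic form.

Answer: s^5 - 31*s^4/12 + 73*s^3/36 - 20*s^2/9 + 11*s/9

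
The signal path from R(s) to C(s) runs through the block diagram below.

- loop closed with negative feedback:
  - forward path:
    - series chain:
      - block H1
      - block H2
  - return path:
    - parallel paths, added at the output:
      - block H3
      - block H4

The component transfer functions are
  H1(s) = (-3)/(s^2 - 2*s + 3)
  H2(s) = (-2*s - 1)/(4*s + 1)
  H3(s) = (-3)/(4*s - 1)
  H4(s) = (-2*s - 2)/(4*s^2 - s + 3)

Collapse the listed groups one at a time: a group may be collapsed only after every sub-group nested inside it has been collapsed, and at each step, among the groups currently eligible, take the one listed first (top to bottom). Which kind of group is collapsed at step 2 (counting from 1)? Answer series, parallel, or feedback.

Step 1 - combine H1, H2 in series
Step 2 - sum the parallel branches H3, H4
Step 3 - close the feedback loop around (H1*H2), (H3+H4)
Step 2 collapses a parallel group.

Answer: parallel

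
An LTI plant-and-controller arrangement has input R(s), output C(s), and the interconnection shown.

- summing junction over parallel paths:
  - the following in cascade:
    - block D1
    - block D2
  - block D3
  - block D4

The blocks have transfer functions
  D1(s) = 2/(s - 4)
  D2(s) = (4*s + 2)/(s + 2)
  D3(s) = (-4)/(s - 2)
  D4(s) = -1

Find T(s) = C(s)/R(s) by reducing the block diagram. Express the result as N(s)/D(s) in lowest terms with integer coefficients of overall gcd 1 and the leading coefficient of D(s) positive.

Step 1: multiply D1, D2 (series) gives (8*s + 4)/(s^2 - 2*s - 8)
Step 2: add (D1*D2), D3, D4 (parallel) - this is the overall T(s), already in the required normalized form

Therefore the answer is (-s^3 + 8*s^2 + 8)/(s^3 - 4*s^2 - 4*s + 16).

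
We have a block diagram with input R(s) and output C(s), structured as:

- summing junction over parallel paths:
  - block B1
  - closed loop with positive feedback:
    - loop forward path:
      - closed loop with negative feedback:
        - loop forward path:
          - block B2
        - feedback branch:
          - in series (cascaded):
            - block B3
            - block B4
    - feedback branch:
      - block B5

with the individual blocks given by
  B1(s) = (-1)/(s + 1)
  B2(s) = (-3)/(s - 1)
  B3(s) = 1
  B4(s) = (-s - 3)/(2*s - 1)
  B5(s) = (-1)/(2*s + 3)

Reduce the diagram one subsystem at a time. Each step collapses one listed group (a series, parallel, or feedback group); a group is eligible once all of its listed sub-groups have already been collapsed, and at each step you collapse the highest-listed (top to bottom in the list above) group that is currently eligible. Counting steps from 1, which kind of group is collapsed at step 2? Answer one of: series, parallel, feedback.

Reducing step by step:

Step 1 - reduce the series chain B3, B4
Step 2 - feedback reduction of B2, (B3*B4)
Step 3 - collapse the loop ([B2/(1+B2*(B3*B4))] forward, B5 return)
Step 4 - sum the parallel branches B1, [[B2/(1+B2*(B3*B4))]/(1-[B2/(1+B2*(B3*B4))]*B5)]
So the answer for step 2 is feedback.

Answer: feedback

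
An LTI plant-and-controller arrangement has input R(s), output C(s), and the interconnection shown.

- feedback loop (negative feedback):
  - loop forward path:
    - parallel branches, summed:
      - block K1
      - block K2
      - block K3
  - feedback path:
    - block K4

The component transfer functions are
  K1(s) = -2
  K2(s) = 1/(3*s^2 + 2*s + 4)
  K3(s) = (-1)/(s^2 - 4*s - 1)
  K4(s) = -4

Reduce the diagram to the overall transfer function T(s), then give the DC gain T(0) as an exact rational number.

[1] parallel reduction of K1, K2, K3 -> (-6*s^4 + 20*s^3 + 12*s^2 + 30*s + 3)/(3*s^4 - 10*s^3 - 7*s^2 - 18*s - 4)
[2] reduce the feedback loop with forward (K1+K2+K3) and return K4 -> (-6*s^4 + 20*s^3 + 12*s^2 + 30*s + 3)/(27*s^4 - 90*s^3 - 55*s^2 - 138*s - 16)
The step-2 result is T(s). Setting s = 0: T(0) = 3/(-16) = -3/16.

Hence the answer: -3/16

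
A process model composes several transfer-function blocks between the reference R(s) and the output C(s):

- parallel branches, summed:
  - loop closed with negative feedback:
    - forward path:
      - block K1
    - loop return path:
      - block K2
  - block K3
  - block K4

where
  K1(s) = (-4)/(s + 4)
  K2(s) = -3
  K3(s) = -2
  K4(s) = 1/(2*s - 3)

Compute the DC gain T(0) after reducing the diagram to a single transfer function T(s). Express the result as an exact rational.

First reduce the diagram to T(s).

Step 1 - reduce the feedback loop with forward K1 and return K2; result (-4)/(s + 16)
Step 2 - parallel reduction of [K1/(1+K1*K2)], K3, K4; result (-4*s^2 - 65*s + 124)/(2*s^2 + 29*s - 48)
Evaluating the step-2 result (the overall T(s)) at s = 0 gives T(0) = 124/(-48) = -31/12.

Answer: -31/12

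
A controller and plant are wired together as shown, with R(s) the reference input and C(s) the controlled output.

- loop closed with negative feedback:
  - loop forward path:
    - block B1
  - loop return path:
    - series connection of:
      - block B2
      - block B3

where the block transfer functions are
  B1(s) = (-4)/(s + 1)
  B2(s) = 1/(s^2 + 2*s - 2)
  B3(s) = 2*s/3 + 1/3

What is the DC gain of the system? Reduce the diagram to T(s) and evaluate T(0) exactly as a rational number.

The answer is -12/5.

Reasoning:
Step 1 - multiply B2, B3 (series) -> (2*s + 1)/(3*s^2 + 6*s - 6)
Step 2 - collapse the loop (B1 forward, (B2*B3) return) -> (-12*s^2 - 24*s + 24)/(3*s^3 + 9*s^2 - 8*s - 10)
Evaluating the step-2 result (the overall T(s)) at s = 0 gives T(0) = 24/(-10) = -12/5.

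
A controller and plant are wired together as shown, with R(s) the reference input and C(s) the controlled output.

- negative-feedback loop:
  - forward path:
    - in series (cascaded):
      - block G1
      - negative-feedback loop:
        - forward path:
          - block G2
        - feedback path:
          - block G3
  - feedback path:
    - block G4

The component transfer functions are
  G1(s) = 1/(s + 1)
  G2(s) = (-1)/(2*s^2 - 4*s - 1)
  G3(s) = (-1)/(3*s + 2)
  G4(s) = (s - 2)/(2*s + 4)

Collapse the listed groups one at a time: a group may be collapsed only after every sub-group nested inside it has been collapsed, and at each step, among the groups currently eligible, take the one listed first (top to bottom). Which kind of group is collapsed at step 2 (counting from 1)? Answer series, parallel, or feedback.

Answer: series

Working:
Step 1: feedback reduction of G2, G3
Step 2: reduce the series chain G1, [G2/(1+G2*G3)]
Step 3: collapse the loop ((G1*[G2/(1+G2*G3)]) forward, G4 return)
At step 2 the group reduced is series.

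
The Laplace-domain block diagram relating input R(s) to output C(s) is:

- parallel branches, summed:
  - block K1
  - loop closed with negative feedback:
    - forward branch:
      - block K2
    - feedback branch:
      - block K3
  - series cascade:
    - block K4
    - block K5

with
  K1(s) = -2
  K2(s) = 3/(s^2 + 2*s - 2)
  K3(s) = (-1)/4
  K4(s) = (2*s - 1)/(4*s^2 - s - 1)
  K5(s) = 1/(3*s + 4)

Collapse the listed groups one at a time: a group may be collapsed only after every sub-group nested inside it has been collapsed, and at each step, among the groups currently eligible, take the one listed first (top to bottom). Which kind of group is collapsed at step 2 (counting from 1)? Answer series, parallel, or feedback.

Answer: series

Working:
Step 1. apply the feedback formula to K2, K3
Step 2. cascade K4, K5
Step 3. parallel reduction of K1, [K2/(1+K2*K3)], (K4*K5)
At step 2 the group reduced is series.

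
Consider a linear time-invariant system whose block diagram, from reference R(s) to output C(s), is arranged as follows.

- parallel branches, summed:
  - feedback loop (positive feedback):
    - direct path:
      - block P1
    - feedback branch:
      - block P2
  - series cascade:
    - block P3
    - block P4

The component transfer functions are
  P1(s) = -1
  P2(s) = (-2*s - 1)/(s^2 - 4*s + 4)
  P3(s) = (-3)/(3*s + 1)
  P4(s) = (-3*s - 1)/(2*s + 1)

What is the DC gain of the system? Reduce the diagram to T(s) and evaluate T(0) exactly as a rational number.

Answer: 5/3

Working:
(1) feedback reduction of P1, P2: (-s^2 + 4*s - 4)/(s^2 - 6*s + 3)
(2) series reduction of P3, P4: 3/(2*s + 1)
(3) combine [P1/(1-P1*P2)], (P3*P4) in parallel: (-2*s^3 + 10*s^2 - 22*s + 5)/(2*s^3 - 11*s^2 + 3)
The step-3 result is T(s). Setting s = 0: T(0) = 5/3.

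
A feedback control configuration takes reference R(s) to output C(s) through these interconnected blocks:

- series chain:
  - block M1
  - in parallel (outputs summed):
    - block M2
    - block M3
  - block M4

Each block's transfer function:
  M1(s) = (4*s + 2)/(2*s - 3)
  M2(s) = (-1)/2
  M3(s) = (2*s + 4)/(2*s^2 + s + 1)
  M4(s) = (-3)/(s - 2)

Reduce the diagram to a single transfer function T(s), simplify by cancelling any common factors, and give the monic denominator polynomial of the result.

Step 1 - add M2, M3 (parallel) -> (-2*s^2 + 3*s + 7)/(4*s^2 + 2*s + 2)
Step 2 - series reduction of M1, (M2+M3), M4 -> (12*s^3 - 12*s^2 - 51*s - 21)/(4*s^4 - 12*s^3 + 7*s^2 - s + 6)
No further cancellation is possible in the step-2 result, so that is T(s). Its denominator becomes monic after dividing by the leading coefficient 4.

Final answer: s^4 - 3*s^3 + 7*s^2/4 - s/4 + 3/2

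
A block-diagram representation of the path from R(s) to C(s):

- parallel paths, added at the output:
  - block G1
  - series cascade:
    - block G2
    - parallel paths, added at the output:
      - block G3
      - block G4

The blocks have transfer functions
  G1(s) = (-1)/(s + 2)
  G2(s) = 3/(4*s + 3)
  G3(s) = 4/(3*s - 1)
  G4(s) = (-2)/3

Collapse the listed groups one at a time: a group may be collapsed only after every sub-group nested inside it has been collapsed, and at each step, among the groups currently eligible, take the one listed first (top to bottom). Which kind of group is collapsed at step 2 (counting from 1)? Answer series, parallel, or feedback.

Answer: series

Working:
1. combine G3, G4 in parallel
2. multiply G2, (G3+G4) (series)
3. sum the parallel branches G1, (G2*(G3+G4))
At step 2 the group reduced is series.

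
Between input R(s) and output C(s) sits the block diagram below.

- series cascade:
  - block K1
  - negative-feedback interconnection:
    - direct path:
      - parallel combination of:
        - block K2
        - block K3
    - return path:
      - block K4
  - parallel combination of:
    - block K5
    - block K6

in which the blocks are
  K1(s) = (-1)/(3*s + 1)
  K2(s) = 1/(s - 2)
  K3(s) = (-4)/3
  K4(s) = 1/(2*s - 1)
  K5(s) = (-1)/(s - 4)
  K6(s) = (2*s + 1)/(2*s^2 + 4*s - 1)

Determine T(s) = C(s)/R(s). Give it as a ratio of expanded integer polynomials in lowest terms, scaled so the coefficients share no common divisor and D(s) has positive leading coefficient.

1. add K2, K3 (parallel) -> (11 - 4*s)/(3*s - 6)
2. close the feedback loop around (K2+K3), K4 -> (-8*s^2 + 26*s - 11)/(6*s^2 - 19*s + 17)
3. combine K5, K6 in parallel -> (-11*s - 3)/(2*s^3 - 4*s^2 - 17*s + 4)
4. combine K1, [(K2+K3)/(1+(K2+K3)*K4)], (K5+K6) in series; the result is T(s) itself (integer coefficients, no common factor, positive leading denominator coefficient)

Hence the answer: (-88*s^3 + 262*s^2 - 43*s - 33)/(36*s^6 - 174*s^5 - 38*s^4 + 845*s^3 - 816*s^2 - 161*s + 68)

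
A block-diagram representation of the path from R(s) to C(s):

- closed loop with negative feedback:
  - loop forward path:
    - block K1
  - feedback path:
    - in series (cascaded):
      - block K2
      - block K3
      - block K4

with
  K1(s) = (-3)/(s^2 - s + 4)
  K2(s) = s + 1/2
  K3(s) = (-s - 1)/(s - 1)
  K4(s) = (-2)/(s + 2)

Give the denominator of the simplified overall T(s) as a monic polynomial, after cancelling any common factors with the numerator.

First reduce the diagram to T(s).

Step 1. combine K2, K3, K4 in series = (2*s^2 + 3*s + 1)/(s^2 + s - 2)
Step 2. reduce the feedback loop with forward K1 and return (K2*K3*K4) = (-3*s^2 - 3*s + 6)/(s^4 - 5*s^2 - 3*s - 11)
That last expression is T(s), already simplified, and its denominator is already monic.

Answer: s^4 - 5*s^2 - 3*s - 11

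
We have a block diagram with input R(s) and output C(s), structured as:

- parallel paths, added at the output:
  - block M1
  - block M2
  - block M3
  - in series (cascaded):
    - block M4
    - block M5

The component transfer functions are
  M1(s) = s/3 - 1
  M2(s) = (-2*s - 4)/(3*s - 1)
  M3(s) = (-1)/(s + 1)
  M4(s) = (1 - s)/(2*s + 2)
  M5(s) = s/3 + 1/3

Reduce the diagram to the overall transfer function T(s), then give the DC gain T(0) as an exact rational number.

Reducing step by step:

Step 1: reduce the series chain M4, M5, giving 1/6 - s/6
Step 2: sum the parallel branches M1, M2, M3, (M4*M5), giving (3*s^3 - 25*s^2 - 65*s - 13)/(18*s^2 + 12*s - 6)
Evaluating the step-2 result (the overall T(s)) at s = 0 gives T(0) = -13/(-6) = 13/6.

Answer: 13/6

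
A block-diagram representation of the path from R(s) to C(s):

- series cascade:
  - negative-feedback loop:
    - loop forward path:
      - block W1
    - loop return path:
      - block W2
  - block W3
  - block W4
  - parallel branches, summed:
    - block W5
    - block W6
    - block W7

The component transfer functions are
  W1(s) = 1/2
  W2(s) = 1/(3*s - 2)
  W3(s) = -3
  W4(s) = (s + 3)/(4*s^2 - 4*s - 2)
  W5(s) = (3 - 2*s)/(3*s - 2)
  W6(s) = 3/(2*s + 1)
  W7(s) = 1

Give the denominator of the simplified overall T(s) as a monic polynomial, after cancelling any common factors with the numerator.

Reducing step by step:

(1) feedback reduction of W1, W2: (3*s - 2)/(6*s - 3)
(2) parallel reduction of W5, W6, W7: (2*s^2 + 12*s - 5)/(6*s^2 - s - 2)
(3) reduce the series chain [W1/(1+W1*W2)], W3, W4, (W5+W6+W7): (-2*s^3 - 18*s^2 - 31*s + 15)/(16*s^4 - 16*s^3 - 12*s^2 + 4*s + 2)
Step 3 gives the fully reduced T(s), with no common factor left to cancel. The denominator's leading coefficient is 16, so divide each of its coefficients by 16 to get the monic form.

Answer: s^4 - s^3 - 3*s^2/4 + s/4 + 1/8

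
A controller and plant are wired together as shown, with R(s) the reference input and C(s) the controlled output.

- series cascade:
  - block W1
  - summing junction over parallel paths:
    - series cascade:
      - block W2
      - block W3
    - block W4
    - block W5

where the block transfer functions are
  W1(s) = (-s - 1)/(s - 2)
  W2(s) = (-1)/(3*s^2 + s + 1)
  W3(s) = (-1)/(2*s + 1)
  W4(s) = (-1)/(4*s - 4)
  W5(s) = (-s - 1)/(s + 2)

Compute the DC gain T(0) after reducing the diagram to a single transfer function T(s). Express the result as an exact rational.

First reduce the diagram to T(s).

Step 1. cascade W2, W3: 1/(6*s^3 + 5*s^2 + 3*s + 1)
Step 2. reduce the parallel group (W2*W3), W4, W5: (-24*s^5 - 26*s^4 - 5*s^3 + 7*s^2 + 9*s - 6)/(24*s^5 + 44*s^4 - 16*s^3 - 24*s^2 - 20*s - 8)
Step 3. cascade W1, ((W2*W3)+W4+W5): (24*s^6 + 50*s^5 + 31*s^4 - 2*s^3 - 16*s^2 - 3*s + 6)/(24*s^6 - 4*s^5 - 104*s^4 + 8*s^3 + 28*s^2 + 32*s + 16)
That last expression is T(s); at s = 0 only the constant terms survive, so T(0) = 6/16 = 3/8.

Answer: 3/8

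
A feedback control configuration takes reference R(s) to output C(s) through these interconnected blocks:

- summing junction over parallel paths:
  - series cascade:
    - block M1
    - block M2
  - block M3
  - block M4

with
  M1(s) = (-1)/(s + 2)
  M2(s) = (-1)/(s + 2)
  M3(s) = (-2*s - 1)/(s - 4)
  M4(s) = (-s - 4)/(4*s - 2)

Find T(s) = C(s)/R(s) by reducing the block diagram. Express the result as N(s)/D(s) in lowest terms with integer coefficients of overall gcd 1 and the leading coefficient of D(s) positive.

[1] reduce the series chain M1, M2: 1/(s^2 + 4*s + 4)
[2] reduce the parallel group (M1*M2), M3, M4, which is the overall transfer function T(s) = C(s)/R(s) in lowest terms

Answer: (-9*s^4 - 36*s^3 - 14*s^2 + 54*s + 80)/(4*s^4 - 2*s^3 - 48*s^2 - 40*s + 32)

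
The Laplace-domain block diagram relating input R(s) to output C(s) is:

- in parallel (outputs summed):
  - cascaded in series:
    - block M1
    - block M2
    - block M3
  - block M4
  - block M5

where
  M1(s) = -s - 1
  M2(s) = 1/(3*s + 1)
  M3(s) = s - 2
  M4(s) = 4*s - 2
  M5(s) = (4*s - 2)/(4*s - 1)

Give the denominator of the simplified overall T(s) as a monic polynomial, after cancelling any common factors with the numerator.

Step 1 - combine M1, M2, M3 in series = (-s^2 + s + 2)/(3*s + 1)
Step 2 - reduce the parallel group (M1*M2*M3), M4, M5 = (44*s^3 - 3*s^2 - s - 2)/(12*s^2 + s - 1)
No further cancellation is possible in the step-2 result, so that is T(s). Its denominator becomes monic after dividing by the leading coefficient 12.

Answer: s^2 + s/12 - 1/12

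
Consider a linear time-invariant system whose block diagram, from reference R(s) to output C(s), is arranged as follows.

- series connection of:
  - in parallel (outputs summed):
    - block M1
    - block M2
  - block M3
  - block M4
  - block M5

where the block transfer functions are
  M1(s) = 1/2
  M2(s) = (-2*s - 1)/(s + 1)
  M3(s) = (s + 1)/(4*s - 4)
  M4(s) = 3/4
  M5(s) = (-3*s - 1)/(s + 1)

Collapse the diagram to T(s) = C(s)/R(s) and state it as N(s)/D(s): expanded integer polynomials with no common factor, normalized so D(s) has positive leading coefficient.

[1] sum the parallel branches M1, M2 gives (-3*s - 1)/(2*s + 2)
[2] reduce the series chain (M1+M2), M3, M4, M5, which is the overall transfer function T(s) = C(s)/R(s) in lowest terms

Answer: (27*s^2 + 18*s + 3)/(32*s^2 - 32)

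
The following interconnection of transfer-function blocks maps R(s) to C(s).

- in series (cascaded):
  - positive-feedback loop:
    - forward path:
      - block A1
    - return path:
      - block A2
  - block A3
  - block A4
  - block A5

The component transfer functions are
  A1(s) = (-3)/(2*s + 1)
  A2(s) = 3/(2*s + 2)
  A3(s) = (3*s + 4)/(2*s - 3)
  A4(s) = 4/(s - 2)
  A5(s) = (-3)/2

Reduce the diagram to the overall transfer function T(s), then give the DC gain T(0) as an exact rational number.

First reduce the diagram to T(s).

Step 1: feedback reduction of A1, A2, giving (-6*s - 6)/(4*s^2 + 6*s + 11)
Step 2: cascade [A1/(1-A1*A2)], A3, A4, A5, giving (108*s^2 + 252*s + 144)/(8*s^4 - 16*s^3 + 4*s^2 - 41*s + 66)
That last expression is T(s); at s = 0 only the constant terms survive, so T(0) = 144/66 = 24/11.

Answer: 24/11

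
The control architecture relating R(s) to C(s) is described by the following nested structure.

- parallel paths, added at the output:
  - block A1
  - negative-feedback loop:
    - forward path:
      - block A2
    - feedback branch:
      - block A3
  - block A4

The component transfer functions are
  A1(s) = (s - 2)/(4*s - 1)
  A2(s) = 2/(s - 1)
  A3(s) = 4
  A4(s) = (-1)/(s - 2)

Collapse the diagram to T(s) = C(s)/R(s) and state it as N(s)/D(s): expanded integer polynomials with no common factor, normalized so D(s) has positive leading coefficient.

Reducing step by step:

Step 1: feedback reduction of A2, A3 = 2/(s + 7)
Step 2: sum the parallel branches A1, [A2/(1+A2*A3)], A4; the result is T(s) itself (integer coefficients, no common factor, positive leading denominator coefficient)

Answer: (s^3 + 7*s^2 - 69*s + 39)/(4*s^3 + 19*s^2 - 61*s + 14)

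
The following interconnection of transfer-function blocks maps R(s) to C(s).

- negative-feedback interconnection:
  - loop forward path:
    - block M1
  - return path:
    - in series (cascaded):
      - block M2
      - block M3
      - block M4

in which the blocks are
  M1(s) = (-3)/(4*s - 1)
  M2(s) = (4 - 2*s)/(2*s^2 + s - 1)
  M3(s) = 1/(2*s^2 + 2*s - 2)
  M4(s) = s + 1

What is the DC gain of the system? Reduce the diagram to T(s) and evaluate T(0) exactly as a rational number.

1. series reduction of M2, M3, M4 -> (2 - s)/(2*s^3 + s^2 - 3*s + 1)
2. reduce the feedback loop with forward M1 and return (M2*M3*M4) -> (-6*s^3 - 3*s^2 + 9*s - 3)/(8*s^4 + 2*s^3 - 13*s^2 + 10*s - 7)
That last expression is T(s); at s = 0 only the constant terms survive, so T(0) = -3/(-7) = 3/7.

Hence the answer: 3/7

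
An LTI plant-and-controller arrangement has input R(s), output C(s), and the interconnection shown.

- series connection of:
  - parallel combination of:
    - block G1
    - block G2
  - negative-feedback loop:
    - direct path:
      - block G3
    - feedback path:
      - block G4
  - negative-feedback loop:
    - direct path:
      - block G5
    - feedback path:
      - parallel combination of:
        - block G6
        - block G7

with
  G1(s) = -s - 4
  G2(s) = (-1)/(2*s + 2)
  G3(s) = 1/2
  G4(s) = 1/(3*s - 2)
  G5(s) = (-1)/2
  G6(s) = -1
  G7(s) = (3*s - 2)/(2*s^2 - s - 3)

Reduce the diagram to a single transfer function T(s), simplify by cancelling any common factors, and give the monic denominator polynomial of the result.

The answer is s^3 - 3*s^2/2 - 2*s/3 + 7/12.

Reasoning:
Step 1. add G1, G2 (parallel), giving (-2*s^2 - 10*s - 9)/(2*s + 2)
Step 2. reduce the feedback loop with forward G3 and return G4, giving (3*s - 2)/(6*s - 3)
Step 3. add G6, G7 (parallel), giving (-2*s^2 + 4*s + 1)/(2*s^2 - s - 3)
Step 4. feedback reduction of G5, (G6+G7), giving (-2*s^2 + s + 3)/(6*s^2 - 6*s - 7)
Step 5. combine (G1+G2), [G3/(1+G3*G4)], [G5/(1+G5*(G6+G7))] in series, giving (12*s^4 + 34*s^3 - 64*s^2 - 57*s + 54)/(72*s^3 - 108*s^2 - 48*s + 42)
That last expression is T(s), already simplified. Scaling its denominator by 1/72 (the reciprocal of the leading coefficient) yields the monic denominator.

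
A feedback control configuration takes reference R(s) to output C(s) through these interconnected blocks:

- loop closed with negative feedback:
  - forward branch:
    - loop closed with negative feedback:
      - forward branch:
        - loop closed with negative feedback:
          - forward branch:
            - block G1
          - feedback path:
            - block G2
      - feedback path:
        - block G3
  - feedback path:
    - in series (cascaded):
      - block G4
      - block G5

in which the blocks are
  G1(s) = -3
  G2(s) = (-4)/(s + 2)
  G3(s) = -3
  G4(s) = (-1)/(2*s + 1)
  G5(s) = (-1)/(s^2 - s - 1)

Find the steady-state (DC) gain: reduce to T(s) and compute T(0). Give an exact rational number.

[1] feedback reduction of G1, G2 gives (-3*s - 6)/(s + 14)
[2] apply the feedback formula to [G1/(1+G1*G2)], G3 gives (-3*s - 6)/(10*s + 32)
[3] reduce the series chain G4, G5 gives 1/(2*s^3 - s^2 - 3*s - 1)
[4] close the feedback loop around [[G1/(1+G1*G2)]/(1+[G1/(1+G1*G2)]*G3)], (G4*G5) gives (-6*s^4 - 9*s^3 + 15*s^2 + 21*s + 6)/(20*s^4 + 54*s^3 - 62*s^2 - 109*s - 38)
That last expression is T(s); at s = 0 only the constant terms survive, so T(0) = 6/(-38) = -3/19.

Therefore the answer is -3/19.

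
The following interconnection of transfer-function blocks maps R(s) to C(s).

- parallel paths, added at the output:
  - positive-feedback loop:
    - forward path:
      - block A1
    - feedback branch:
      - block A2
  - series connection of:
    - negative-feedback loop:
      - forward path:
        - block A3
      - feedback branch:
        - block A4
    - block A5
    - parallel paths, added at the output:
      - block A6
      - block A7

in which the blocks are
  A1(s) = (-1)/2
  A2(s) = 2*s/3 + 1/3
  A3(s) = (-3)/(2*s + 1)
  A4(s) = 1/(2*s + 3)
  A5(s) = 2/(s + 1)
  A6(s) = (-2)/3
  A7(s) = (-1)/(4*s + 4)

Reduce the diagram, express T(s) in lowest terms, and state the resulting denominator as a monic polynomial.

(1) reduce the feedback loop with forward A1 and return A2 = (-3)/(2*s + 7)
(2) apply the feedback formula to A3, A4 = (-6*s - 9)/(4*s^2 + 8*s)
(3) combine A6, A7 in parallel = (-8*s - 11)/(12*s + 12)
(4) series reduction of [A3/(1+A3*A4)], A5, (A6+A7) = (16*s^2 + 46*s + 33)/(8*s^4 + 32*s^3 + 40*s^2 + 16*s)
(5) reduce the parallel group [A1/(1-A1*A2)], ([A3/(1+A3*A4)]*A5*(A6+A7)) = (-24*s^4 - 64*s^3 + 84*s^2 + 340*s + 231)/(16*s^5 + 120*s^4 + 304*s^3 + 312*s^2 + 112*s)
T(s) is the step-5 result (common factors already cancelled). Leading coefficient of the denominator: 16. Divide through by 16 for the monic polynomial.

Hence the answer: s^5 + 15*s^4/2 + 19*s^3 + 39*s^2/2 + 7*s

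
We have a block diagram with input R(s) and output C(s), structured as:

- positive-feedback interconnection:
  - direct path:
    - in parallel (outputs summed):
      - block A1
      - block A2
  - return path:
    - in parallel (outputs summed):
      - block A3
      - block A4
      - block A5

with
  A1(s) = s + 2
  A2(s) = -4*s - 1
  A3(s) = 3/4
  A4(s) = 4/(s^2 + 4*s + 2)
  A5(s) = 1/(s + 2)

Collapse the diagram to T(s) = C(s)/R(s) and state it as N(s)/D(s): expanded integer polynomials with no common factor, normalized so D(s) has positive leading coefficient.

The answer is (-12*s^4 - 68*s^3 - 96*s^2 - 8*s + 16)/(9*s^4 + 67*s^3 + 188*s^2 + 134*s - 36).

Reasoning:
Step 1. combine A1, A2 in parallel = 1 - 3*s
Step 2. combine A3, A4, A5 in parallel = (3*s^3 + 22*s^2 + 62*s + 52)/(4*s^3 + 24*s^2 + 40*s + 16)
Step 3. feedback reduction of (A1+A2), (A3+A4+A5); the result is T(s) itself (integer coefficients, no common factor, positive leading denominator coefficient)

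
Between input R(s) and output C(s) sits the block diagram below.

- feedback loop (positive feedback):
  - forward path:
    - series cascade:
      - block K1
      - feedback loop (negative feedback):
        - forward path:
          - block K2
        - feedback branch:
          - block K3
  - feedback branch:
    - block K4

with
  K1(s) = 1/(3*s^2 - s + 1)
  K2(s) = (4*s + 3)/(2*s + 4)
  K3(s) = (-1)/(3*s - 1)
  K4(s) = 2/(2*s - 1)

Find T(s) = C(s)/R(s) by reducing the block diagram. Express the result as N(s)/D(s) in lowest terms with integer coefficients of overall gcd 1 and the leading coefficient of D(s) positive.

Reducing step by step:

Step 1: close the feedback loop around K2, K3; result (12*s^2 + 5*s - 3)/(6*s^2 + 6*s - 7)
Step 2: combine K1, [K2/(1+K2*K3)] in series; result (12*s^2 + 5*s - 3)/(18*s^4 + 12*s^3 - 21*s^2 + 13*s - 7)
Step 3: feedback reduction of (K1*[K2/(1+K2*K3)]), K4, giving the overall T(s)

Answer: (24*s^3 - 2*s^2 - 11*s + 3)/(36*s^5 + 6*s^4 - 54*s^3 + 23*s^2 - 37*s + 13)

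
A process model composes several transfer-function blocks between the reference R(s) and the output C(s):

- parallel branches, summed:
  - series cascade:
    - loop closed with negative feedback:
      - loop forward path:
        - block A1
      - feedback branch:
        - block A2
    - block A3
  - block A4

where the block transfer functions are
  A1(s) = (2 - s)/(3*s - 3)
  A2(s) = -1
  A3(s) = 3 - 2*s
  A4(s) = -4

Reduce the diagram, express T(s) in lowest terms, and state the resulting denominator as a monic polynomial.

Reducing step by step:

1. feedback reduction of A1, A2, giving (2 - s)/(4*s - 5)
2. series reduction of [A1/(1+A1*A2)], A3, giving (2*s^2 - 7*s + 6)/(4*s - 5)
3. reduce the parallel group ([A1/(1+A1*A2)]*A3), A4, giving (2*s^2 - 23*s + 26)/(4*s - 5)
Step 3 gives the fully reduced T(s), with no common factor left to cancel. The denominator's leading coefficient is 4, so divide each of its coefficients by 4 to get the monic form.

Answer: s - 5/4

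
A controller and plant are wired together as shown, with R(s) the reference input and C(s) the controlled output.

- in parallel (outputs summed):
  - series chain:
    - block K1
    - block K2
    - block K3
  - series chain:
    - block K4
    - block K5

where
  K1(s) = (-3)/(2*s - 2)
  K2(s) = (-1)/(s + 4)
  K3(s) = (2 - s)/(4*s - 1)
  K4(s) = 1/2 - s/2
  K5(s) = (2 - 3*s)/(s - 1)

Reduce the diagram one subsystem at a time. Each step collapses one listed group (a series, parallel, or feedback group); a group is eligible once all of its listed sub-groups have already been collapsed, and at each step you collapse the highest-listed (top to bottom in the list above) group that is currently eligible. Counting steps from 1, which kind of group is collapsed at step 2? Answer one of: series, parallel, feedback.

Reducing step by step:

Step 1: series reduction of K1, K2, K3
Step 2: series reduction of K4, K5
Step 3: sum the parallel branches (K1*K2*K3), (K4*K5)
Step 2: series.

Answer: series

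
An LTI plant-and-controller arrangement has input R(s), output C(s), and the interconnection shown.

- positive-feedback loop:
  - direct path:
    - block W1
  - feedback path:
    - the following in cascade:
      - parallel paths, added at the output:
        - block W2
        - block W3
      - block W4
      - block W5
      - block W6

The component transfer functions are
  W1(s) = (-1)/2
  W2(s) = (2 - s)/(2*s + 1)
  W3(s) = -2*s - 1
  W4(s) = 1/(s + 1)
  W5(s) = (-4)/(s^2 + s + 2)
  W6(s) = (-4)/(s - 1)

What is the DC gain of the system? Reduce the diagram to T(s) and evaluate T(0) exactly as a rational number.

Step 1. reduce the parallel group W2, W3; result (-4*s^2 - 5*s + 1)/(2*s + 1)
Step 2. series reduction of (W2+W3), W4, W5, W6; result (-64*s^2 - 80*s + 16)/(2*s^5 + 3*s^4 + 3*s^3 - s^2 - 5*s - 2)
Step 3. collapse the loop (W1 forward, ((W2+W3)*W4*W5*W6) return); result (-2*s^5 - 3*s^4 - 3*s^3 + s^2 + 5*s + 2)/(4*s^5 + 6*s^4 + 6*s^3 - 66*s^2 - 90*s + 12)
Evaluating the step-3 result (the overall T(s)) at s = 0 gives T(0) = 2/12 = 1/6.

Hence the answer: 1/6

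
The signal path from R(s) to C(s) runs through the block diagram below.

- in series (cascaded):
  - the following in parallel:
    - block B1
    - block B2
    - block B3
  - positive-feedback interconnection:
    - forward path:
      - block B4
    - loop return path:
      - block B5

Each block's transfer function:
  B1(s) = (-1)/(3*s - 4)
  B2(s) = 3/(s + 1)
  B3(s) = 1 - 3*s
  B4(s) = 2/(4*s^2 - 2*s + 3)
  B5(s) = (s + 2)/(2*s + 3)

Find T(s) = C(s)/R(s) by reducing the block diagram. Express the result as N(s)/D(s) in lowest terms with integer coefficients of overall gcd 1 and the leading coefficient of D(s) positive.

Step 1: reduce the parallel group B1, B2, B3 -> (-9*s^3 + 6*s^2 + 19*s - 17)/(3*s^2 - s - 4)
Step 2: feedback reduction of B4, B5 -> (4*s + 6)/(8*s^3 + 8*s^2 - 2*s + 5)
Step 3: reduce the series chain (B1+B2+B3), [B4/(1-B4*B5)]; the result is T(s) itself (integer coefficients, no common factor, positive leading denominator coefficient)

Therefore the answer is (-36*s^4 - 30*s^3 + 112*s^2 + 46*s - 102)/(24*s^5 + 16*s^4 - 46*s^3 - 15*s^2 + 3*s - 20).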